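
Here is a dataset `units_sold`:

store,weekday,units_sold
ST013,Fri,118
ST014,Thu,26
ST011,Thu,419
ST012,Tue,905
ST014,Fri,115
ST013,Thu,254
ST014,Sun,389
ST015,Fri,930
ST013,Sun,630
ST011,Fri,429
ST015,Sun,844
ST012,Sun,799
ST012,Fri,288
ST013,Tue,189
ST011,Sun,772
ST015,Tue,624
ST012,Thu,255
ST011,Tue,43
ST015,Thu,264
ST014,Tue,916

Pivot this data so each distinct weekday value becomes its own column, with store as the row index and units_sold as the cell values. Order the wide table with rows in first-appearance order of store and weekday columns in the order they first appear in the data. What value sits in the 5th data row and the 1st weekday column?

930

With rows in first-appearance order of store, row 5 is store=ST015. weekday columns in first-appearance order: Fri, Thu, Tue, Sun; column 1 is Fri.
Long rows with store=ST015, weekday=Fri: units_sold = 930.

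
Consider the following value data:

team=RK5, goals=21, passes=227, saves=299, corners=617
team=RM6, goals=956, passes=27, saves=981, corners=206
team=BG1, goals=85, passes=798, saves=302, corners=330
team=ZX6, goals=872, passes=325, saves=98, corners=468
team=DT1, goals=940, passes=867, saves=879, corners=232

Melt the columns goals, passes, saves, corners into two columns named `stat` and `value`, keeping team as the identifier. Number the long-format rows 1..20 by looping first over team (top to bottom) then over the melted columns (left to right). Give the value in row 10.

798

20 rows total (5 × 4). Row 10: index ⌊(10-1)/4⌋ = 2 into team → BG1; (10-1) mod 4 = 1 into the melted columns → passes.
So row 10 is (BG1, passes, 798); value = 798.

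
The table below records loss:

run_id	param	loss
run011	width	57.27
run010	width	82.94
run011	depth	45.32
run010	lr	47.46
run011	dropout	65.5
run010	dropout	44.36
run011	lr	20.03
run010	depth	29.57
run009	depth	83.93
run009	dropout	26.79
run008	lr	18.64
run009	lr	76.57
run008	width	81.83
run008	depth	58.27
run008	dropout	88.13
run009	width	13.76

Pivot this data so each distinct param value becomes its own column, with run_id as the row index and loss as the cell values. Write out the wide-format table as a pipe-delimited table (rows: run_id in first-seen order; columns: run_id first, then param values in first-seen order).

Columns: run_id plus the 4 distinct param values (width, depth, lr, dropout).
For example, row run011 column width takes loss=57.27 from the long row (run011, width).

| run_id | width | depth | lr | dropout |
| run011 | 57.27 | 45.32 | 20.03 | 65.5 |
| run010 | 82.94 | 29.57 | 47.46 | 44.36 |
| run009 | 13.76 | 83.93 | 76.57 | 26.79 |
| run008 | 81.83 | 58.27 | 18.64 | 88.13 |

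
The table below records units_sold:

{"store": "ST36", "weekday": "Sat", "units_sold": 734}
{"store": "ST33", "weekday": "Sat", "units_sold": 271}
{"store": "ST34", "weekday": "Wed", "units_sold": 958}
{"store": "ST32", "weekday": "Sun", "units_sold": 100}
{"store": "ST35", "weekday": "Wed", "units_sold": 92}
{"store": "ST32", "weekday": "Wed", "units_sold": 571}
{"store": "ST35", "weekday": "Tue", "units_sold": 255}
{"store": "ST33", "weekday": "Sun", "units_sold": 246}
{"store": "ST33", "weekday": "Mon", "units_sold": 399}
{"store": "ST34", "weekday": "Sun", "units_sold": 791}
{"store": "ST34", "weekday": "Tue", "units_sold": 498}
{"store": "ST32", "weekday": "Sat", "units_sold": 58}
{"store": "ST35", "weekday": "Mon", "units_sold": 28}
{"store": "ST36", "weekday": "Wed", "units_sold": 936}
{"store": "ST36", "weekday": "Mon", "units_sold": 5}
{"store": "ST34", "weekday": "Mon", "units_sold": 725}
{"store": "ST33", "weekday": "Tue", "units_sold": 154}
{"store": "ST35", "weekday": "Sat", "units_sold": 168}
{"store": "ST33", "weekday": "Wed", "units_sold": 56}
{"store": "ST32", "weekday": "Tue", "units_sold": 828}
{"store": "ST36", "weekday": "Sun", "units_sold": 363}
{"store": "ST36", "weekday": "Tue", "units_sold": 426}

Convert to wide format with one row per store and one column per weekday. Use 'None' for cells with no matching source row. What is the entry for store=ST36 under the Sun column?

363

The long row with store=ST36, weekday=Sun has units_sold=363.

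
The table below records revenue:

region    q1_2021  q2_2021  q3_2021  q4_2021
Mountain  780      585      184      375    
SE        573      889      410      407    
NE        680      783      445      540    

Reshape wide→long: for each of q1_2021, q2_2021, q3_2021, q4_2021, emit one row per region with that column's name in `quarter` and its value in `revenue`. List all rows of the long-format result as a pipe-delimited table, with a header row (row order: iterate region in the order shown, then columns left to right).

Each (region, column) pair becomes one row: 3 × 4 = 12 rows.
For example, (Mountain, q1_2021) → revenue=780.

| region | quarter | revenue |
| Mountain | q1_2021 | 780 |
| Mountain | q2_2021 | 585 |
| Mountain | q3_2021 | 184 |
| Mountain | q4_2021 | 375 |
| SE | q1_2021 | 573 |
| SE | q2_2021 | 889 |
| SE | q3_2021 | 410 |
| SE | q4_2021 | 407 |
| NE | q1_2021 | 680 |
| NE | q2_2021 | 783 |
| NE | q3_2021 | 445 |
| NE | q4_2021 | 540 |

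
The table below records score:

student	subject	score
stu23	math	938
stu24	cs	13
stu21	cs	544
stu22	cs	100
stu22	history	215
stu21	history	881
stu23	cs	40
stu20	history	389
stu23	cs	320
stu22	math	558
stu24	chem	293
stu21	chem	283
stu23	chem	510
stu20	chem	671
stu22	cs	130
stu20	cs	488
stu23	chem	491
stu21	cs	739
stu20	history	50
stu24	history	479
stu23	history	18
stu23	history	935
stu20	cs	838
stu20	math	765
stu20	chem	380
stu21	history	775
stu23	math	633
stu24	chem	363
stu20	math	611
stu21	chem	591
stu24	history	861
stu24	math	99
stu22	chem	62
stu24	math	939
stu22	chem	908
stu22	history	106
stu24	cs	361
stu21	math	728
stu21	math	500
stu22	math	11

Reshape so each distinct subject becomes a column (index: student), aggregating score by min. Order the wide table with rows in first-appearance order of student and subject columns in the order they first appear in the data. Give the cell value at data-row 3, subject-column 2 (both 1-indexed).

With rows in first-appearance order of student, row 3 is student=stu21. subject columns in first-appearance order: math, cs, history, chem; column 2 is cs.
Long rows with student=stu21, subject=cs: min(544, 739) = 544.

544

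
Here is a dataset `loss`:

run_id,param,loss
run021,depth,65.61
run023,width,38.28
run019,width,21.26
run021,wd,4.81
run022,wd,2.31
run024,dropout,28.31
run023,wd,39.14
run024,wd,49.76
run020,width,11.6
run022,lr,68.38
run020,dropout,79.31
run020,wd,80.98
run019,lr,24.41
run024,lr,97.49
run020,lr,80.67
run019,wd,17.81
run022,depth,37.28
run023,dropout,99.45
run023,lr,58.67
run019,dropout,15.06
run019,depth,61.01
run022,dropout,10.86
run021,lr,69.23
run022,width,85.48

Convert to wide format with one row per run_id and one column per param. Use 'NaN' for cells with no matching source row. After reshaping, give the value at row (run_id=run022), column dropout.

10.86

The long row with run_id=run022, param=dropout has loss=10.86.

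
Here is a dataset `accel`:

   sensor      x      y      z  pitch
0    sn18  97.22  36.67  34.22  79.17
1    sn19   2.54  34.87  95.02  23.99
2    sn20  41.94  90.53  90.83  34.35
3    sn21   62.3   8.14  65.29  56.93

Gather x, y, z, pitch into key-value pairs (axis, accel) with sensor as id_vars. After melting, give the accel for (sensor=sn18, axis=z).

34.22

Unpivoting turns each (sensor, wide-column) pair into one long row.
The wide cell at row sn18, column z holds 34.22, so the long row (sn18, z) has accel=34.22.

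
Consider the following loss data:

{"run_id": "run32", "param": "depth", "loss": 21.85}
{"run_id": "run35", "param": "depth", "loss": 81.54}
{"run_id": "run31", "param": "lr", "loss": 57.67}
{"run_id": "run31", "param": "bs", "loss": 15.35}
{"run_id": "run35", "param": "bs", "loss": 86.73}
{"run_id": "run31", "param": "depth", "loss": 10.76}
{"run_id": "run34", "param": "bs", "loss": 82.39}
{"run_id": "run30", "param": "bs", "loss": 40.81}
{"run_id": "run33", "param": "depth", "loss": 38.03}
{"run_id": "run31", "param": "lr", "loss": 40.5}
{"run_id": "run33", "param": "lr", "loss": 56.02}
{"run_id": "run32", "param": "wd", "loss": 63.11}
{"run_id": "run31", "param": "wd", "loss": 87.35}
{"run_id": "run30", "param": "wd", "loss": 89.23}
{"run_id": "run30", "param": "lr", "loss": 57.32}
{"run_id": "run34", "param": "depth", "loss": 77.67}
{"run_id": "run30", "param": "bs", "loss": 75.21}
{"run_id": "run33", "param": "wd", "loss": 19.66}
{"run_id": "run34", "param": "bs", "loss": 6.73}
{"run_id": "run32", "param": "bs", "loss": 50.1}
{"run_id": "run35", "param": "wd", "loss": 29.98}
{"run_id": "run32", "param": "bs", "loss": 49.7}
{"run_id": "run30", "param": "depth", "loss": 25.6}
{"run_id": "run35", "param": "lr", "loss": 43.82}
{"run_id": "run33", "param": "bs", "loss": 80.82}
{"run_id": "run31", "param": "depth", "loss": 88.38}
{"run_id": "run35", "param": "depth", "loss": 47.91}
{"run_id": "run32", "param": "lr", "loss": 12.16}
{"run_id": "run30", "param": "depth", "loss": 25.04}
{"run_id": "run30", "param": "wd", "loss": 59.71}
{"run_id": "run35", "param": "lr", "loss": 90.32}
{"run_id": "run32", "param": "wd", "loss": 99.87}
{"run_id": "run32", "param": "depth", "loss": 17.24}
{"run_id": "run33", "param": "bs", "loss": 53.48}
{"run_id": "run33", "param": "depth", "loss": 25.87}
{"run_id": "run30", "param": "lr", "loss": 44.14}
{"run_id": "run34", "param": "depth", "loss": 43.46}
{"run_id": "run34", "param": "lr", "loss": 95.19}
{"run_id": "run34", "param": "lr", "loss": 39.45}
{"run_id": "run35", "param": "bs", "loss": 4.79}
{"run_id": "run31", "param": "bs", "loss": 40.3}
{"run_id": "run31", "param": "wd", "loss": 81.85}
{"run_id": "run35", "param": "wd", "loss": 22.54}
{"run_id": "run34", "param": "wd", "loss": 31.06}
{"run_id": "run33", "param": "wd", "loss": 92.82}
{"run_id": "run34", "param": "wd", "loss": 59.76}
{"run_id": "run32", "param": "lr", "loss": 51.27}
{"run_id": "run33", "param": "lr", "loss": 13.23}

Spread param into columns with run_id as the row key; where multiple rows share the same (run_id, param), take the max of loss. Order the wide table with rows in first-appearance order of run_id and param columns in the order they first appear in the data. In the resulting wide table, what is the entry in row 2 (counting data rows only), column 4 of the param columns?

With rows in first-appearance order of run_id, row 2 is run_id=run35. param columns in first-appearance order: depth, lr, bs, wd; column 4 is wd.
Long rows with run_id=run35, param=wd: max(29.98, 22.54) = 29.98.

29.98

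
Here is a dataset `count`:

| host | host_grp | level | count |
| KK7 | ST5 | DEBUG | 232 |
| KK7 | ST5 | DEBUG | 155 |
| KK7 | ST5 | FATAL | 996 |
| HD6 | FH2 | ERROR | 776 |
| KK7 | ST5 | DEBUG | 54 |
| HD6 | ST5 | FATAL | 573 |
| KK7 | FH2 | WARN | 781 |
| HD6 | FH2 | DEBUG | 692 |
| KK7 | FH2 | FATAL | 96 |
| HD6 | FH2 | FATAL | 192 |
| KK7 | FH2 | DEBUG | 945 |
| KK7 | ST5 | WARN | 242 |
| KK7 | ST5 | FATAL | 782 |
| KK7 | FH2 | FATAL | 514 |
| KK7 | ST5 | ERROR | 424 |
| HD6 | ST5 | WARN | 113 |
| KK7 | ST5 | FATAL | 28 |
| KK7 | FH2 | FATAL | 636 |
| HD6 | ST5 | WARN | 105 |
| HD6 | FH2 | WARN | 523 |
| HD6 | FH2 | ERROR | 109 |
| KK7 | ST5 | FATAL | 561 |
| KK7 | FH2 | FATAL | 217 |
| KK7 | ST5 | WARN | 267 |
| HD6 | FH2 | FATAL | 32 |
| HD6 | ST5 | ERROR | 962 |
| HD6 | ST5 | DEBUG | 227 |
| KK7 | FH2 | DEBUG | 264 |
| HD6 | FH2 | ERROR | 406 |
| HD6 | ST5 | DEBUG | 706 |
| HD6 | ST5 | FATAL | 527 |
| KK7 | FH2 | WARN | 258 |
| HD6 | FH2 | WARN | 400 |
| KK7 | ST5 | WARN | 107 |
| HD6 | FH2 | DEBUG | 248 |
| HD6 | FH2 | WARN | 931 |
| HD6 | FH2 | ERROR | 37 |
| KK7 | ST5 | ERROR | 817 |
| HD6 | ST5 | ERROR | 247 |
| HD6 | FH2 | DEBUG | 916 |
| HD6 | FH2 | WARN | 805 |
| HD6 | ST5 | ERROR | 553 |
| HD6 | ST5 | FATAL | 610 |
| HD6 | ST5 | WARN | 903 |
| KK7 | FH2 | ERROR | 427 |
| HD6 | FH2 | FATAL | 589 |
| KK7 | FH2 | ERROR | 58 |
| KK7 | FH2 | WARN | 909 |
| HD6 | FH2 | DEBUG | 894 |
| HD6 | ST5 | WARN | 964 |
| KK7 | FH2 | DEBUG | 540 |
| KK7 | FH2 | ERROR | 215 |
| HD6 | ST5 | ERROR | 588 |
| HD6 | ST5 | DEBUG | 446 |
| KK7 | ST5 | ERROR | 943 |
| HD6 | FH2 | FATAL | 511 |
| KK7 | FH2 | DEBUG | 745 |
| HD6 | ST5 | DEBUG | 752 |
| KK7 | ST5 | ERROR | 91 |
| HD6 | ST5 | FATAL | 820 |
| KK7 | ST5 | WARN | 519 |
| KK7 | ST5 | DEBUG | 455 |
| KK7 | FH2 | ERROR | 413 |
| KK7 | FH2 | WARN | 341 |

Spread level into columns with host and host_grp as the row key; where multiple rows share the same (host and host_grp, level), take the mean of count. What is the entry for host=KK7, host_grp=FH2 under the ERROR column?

278.25

Rows with host=KK7, host_grp=FH2 and level=ERROR: count values are 427, 58, 215, 413.
(427 + 58 + 215 + 413) / 4 = 278.25.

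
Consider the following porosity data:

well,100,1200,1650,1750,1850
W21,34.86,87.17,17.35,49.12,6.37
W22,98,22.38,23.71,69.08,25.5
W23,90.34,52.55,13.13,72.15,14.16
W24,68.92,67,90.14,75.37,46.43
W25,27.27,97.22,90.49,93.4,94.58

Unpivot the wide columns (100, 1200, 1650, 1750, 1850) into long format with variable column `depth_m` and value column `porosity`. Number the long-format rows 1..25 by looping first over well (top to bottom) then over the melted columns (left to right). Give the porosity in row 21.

25 rows total (5 × 5). Row 21: index ⌊(21-1)/5⌋ = 4 into well → W25; (21-1) mod 5 = 0 into the melted columns → 100.
So row 21 is (W25, 100, 27.27); porosity = 27.27.

27.27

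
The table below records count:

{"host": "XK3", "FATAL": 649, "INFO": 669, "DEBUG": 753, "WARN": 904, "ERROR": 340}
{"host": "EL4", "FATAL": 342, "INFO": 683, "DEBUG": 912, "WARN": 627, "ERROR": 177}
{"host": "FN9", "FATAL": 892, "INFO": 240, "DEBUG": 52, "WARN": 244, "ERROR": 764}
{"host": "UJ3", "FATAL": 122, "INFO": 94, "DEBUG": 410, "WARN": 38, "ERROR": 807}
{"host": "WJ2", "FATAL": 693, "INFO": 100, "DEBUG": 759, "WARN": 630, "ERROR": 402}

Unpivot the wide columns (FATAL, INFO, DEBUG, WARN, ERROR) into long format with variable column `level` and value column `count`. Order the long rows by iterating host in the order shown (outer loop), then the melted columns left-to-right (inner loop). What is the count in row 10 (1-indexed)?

177

25 rows total (5 × 5). Row 10: index ⌊(10-1)/5⌋ = 1 into host → EL4; (10-1) mod 5 = 4 into the melted columns → ERROR.
So row 10 is (EL4, ERROR, 177); count = 177.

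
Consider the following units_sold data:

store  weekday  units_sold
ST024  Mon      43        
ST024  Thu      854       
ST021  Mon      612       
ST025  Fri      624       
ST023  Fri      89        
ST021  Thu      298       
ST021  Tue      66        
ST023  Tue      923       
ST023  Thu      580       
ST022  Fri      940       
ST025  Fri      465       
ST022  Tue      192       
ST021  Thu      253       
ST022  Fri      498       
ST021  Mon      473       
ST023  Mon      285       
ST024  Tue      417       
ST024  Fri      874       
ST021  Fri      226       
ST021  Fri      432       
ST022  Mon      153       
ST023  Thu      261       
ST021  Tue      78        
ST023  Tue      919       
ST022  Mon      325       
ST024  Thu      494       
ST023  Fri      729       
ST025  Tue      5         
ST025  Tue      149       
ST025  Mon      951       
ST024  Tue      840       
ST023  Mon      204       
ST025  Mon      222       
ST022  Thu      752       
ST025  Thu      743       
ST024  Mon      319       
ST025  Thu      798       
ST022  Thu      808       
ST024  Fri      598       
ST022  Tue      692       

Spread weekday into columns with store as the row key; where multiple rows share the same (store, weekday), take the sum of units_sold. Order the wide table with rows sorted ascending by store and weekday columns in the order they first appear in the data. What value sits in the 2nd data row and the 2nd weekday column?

1560

With rows sorted ascending by store, row 2 is store=ST022. weekday columns in first-appearance order: Mon, Thu, Fri, Tue; column 2 is Thu.
Long rows with store=ST022, weekday=Thu: 752 + 808 = 1560.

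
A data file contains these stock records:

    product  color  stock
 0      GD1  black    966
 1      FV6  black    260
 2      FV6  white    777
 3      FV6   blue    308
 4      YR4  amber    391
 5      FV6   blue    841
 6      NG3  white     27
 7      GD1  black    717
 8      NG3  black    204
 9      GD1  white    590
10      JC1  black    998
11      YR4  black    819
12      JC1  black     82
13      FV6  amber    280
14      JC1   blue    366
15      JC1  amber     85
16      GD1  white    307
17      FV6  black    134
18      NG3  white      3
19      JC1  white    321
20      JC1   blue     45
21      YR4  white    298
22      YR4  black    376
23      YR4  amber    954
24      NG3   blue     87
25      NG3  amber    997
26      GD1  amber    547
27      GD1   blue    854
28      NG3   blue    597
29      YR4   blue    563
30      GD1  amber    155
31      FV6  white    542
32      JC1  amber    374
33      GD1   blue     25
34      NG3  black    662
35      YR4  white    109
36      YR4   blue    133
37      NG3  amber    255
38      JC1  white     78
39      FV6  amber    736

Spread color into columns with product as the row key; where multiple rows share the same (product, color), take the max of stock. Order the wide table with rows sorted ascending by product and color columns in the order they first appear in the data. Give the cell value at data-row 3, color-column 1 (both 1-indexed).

With rows sorted ascending by product, row 3 is product=JC1. color columns in first-appearance order: black, white, blue, amber; column 1 is black.
Long rows with product=JC1, color=black: max(998, 82) = 998.

998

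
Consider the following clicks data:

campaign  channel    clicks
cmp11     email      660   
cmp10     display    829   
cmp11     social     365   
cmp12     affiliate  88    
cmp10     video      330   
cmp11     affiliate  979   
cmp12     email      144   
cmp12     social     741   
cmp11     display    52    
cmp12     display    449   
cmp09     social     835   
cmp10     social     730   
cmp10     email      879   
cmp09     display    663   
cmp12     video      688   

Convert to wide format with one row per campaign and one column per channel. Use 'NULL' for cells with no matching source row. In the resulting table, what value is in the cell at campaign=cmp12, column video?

The long row with campaign=cmp12, channel=video has clicks=688.

688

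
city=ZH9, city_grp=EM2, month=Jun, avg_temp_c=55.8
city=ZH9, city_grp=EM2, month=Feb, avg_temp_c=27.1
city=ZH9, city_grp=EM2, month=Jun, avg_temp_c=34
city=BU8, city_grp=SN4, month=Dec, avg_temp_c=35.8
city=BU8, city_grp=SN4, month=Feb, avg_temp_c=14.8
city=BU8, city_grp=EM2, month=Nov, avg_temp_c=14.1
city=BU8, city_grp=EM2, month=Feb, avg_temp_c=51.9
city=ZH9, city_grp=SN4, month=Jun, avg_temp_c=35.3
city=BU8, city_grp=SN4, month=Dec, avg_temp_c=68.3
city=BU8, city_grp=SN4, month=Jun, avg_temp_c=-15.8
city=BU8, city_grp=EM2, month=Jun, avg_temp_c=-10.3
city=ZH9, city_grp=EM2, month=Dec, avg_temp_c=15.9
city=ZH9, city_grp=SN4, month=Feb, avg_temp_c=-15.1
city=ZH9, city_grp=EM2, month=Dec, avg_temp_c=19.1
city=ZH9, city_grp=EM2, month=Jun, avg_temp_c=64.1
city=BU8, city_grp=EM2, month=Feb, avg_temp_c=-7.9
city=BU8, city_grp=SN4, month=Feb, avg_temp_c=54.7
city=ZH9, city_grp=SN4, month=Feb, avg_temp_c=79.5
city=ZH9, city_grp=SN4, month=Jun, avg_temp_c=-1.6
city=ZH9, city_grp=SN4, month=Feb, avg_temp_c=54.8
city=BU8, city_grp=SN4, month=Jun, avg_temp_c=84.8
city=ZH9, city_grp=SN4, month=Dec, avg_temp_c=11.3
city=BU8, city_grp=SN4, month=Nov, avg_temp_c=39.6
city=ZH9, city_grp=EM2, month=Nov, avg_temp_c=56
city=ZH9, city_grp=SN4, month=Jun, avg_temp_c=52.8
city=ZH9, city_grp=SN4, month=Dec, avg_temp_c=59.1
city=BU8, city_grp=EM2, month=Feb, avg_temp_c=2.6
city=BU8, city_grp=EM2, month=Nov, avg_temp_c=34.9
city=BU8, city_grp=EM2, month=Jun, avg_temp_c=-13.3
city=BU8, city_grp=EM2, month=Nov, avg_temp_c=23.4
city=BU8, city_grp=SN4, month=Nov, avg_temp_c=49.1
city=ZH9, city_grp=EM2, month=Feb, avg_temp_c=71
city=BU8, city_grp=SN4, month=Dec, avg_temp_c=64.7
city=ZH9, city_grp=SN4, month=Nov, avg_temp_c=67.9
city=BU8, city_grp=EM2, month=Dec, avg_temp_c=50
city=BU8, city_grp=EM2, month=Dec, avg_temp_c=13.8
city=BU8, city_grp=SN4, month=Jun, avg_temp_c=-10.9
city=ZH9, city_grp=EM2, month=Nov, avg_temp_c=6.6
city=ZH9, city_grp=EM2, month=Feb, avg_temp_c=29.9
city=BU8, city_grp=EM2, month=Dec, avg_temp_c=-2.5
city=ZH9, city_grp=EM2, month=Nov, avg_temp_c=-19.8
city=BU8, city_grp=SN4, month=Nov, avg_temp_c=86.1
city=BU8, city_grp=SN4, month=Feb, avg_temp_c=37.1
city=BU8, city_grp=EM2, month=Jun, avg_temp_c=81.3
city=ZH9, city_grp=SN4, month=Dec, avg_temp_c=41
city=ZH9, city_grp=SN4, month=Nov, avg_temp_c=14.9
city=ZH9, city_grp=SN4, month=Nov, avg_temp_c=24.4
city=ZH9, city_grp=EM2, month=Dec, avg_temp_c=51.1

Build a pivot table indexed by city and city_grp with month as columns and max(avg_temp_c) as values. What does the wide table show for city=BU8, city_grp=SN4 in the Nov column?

Rows with city=BU8, city_grp=SN4 and month=Nov: avg_temp_c values are 39.6, 49.1, 86.1.
max(39.6, 49.1, 86.1) = 86.1.

86.1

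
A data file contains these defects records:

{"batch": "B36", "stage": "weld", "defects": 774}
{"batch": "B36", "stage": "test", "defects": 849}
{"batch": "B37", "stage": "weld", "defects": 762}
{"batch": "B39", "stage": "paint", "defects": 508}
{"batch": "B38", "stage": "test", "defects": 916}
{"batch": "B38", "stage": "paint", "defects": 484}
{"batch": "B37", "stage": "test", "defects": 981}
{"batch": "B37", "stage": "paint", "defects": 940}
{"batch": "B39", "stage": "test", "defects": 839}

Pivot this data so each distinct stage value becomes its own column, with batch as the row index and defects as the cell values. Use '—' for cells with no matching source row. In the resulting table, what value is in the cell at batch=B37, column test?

981

The long row with batch=B37, stage=test has defects=981.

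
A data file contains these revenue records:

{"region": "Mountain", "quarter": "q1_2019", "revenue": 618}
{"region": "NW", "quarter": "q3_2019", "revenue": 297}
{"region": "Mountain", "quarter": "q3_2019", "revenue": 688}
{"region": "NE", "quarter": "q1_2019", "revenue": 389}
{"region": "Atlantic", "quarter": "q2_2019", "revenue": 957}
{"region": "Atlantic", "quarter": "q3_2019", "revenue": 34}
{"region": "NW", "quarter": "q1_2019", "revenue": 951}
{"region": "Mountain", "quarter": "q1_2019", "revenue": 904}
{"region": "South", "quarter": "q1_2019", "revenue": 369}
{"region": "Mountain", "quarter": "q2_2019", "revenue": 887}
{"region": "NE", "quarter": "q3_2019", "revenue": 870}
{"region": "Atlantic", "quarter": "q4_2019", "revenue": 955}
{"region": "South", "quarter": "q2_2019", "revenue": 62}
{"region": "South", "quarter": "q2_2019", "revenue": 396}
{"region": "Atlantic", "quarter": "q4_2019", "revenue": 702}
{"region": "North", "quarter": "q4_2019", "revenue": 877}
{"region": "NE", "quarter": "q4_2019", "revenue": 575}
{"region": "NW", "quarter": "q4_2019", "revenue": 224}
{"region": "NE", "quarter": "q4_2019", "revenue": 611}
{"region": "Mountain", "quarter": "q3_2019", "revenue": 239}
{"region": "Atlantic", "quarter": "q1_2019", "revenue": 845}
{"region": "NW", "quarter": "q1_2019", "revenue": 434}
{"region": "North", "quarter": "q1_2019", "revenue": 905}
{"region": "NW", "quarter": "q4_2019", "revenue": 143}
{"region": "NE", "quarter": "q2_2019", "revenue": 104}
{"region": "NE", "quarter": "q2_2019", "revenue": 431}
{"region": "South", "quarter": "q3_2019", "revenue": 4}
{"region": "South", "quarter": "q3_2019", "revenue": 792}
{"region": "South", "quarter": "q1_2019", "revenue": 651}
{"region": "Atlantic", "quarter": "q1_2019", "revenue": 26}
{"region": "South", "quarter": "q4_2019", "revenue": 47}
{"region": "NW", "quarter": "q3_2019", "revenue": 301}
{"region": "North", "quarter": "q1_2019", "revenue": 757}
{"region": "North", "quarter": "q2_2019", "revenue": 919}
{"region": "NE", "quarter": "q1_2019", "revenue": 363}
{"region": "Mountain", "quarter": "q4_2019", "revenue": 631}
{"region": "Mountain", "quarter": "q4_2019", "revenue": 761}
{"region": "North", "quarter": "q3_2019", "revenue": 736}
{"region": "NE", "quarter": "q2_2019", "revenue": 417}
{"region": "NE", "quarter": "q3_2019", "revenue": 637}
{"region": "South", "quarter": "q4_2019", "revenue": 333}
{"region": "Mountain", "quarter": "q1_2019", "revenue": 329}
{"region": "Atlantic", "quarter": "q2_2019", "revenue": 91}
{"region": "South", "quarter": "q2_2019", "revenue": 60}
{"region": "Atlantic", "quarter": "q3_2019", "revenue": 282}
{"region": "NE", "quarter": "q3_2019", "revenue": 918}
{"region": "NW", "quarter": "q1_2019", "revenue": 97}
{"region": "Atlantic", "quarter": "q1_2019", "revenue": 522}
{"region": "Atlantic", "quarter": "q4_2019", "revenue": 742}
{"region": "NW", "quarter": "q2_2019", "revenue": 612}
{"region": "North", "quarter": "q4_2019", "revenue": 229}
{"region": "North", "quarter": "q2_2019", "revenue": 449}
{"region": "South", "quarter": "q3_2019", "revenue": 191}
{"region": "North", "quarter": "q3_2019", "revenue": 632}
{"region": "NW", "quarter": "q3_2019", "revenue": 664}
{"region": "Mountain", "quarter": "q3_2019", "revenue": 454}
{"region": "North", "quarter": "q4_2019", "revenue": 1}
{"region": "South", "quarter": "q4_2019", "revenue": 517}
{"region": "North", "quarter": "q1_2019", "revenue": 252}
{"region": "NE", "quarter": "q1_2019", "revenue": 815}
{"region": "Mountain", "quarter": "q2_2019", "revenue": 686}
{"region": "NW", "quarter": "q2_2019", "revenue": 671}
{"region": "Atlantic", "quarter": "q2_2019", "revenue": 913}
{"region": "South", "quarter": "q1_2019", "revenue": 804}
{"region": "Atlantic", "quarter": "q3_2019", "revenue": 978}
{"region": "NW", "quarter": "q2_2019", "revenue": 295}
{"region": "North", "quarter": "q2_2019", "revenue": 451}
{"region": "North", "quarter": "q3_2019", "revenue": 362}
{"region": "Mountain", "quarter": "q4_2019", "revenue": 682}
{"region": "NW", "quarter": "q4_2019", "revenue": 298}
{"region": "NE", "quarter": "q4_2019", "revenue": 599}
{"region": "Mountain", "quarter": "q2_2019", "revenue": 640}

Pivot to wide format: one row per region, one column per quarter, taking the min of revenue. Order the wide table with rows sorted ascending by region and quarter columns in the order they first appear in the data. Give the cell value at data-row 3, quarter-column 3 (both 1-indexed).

With rows sorted ascending by region, row 3 is region=NE. quarter columns in first-appearance order: q1_2019, q3_2019, q2_2019, q4_2019; column 3 is q2_2019.
Long rows with region=NE, quarter=q2_2019: min(104, 431, 417) = 104.

104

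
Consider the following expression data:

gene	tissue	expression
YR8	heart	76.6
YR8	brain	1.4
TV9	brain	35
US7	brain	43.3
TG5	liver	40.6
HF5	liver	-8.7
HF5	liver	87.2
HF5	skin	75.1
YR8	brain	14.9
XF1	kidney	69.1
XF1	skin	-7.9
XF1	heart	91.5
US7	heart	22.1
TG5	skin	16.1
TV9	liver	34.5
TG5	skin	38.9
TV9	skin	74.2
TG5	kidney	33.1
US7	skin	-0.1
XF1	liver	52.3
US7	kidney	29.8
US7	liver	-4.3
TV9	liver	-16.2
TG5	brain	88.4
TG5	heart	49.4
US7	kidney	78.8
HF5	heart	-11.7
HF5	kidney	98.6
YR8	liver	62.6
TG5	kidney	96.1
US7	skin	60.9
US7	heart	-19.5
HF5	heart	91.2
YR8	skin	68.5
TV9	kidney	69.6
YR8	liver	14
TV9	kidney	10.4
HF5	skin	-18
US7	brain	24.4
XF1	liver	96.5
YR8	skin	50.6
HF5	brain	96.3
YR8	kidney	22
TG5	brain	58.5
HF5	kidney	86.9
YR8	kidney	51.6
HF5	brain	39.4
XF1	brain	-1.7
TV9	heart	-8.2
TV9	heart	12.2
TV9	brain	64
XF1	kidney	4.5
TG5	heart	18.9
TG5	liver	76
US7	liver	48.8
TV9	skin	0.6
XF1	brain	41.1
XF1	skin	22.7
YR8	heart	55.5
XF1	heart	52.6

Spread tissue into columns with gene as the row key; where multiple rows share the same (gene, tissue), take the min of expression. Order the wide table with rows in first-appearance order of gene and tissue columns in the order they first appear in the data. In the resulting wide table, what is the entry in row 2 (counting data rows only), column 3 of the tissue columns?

-16.2

With rows in first-appearance order of gene, row 2 is gene=TV9. tissue columns in first-appearance order: heart, brain, liver, skin, kidney; column 3 is liver.
Long rows with gene=TV9, tissue=liver: min(34.5, -16.2) = -16.2.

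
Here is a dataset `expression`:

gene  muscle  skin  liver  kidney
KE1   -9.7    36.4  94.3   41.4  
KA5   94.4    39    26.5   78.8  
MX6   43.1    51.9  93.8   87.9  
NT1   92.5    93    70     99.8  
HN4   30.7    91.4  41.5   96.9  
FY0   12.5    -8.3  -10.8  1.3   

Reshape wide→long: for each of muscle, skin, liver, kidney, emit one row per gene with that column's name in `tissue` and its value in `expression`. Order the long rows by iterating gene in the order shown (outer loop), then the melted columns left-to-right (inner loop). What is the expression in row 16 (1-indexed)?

24 rows total (6 × 4). Row 16: index ⌊(16-1)/4⌋ = 3 into gene → NT1; (16-1) mod 4 = 3 into the melted columns → kidney.
So row 16 is (NT1, kidney, 99.8); expression = 99.8.

99.8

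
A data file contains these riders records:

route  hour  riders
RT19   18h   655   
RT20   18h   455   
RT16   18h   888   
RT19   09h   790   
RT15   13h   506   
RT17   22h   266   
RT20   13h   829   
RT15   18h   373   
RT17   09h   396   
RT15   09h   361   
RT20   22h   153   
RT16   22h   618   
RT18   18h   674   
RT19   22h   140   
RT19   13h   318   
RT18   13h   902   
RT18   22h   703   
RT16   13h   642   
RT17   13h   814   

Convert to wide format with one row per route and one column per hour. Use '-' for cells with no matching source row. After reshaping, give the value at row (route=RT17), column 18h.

-

No long-format row has route=RT17 and hour=18h, so the cell is -.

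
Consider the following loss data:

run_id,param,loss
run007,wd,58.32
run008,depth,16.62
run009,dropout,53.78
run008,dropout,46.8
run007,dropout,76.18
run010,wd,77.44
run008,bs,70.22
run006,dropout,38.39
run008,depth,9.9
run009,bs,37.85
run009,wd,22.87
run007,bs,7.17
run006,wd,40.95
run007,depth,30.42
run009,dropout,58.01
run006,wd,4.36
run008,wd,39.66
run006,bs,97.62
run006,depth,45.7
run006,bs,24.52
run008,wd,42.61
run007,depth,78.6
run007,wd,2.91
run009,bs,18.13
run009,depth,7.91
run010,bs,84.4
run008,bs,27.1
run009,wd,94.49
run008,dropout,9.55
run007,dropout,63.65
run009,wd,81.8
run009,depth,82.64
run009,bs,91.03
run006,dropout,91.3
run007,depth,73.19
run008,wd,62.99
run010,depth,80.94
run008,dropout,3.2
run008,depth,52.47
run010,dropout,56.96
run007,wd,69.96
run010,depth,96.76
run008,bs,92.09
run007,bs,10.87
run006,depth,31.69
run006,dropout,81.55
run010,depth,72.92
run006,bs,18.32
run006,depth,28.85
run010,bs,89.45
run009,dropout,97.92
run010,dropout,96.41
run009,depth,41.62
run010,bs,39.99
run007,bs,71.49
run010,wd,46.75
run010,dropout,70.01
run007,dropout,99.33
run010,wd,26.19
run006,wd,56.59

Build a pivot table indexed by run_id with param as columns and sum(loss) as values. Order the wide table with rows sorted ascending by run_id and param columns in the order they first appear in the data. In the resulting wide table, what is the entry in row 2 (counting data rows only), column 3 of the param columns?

239.16

With rows sorted ascending by run_id, row 2 is run_id=run007. param columns in first-appearance order: wd, depth, dropout, bs; column 3 is dropout.
Long rows with run_id=run007, param=dropout: 76.18 + 63.65 + 99.33 = 239.16.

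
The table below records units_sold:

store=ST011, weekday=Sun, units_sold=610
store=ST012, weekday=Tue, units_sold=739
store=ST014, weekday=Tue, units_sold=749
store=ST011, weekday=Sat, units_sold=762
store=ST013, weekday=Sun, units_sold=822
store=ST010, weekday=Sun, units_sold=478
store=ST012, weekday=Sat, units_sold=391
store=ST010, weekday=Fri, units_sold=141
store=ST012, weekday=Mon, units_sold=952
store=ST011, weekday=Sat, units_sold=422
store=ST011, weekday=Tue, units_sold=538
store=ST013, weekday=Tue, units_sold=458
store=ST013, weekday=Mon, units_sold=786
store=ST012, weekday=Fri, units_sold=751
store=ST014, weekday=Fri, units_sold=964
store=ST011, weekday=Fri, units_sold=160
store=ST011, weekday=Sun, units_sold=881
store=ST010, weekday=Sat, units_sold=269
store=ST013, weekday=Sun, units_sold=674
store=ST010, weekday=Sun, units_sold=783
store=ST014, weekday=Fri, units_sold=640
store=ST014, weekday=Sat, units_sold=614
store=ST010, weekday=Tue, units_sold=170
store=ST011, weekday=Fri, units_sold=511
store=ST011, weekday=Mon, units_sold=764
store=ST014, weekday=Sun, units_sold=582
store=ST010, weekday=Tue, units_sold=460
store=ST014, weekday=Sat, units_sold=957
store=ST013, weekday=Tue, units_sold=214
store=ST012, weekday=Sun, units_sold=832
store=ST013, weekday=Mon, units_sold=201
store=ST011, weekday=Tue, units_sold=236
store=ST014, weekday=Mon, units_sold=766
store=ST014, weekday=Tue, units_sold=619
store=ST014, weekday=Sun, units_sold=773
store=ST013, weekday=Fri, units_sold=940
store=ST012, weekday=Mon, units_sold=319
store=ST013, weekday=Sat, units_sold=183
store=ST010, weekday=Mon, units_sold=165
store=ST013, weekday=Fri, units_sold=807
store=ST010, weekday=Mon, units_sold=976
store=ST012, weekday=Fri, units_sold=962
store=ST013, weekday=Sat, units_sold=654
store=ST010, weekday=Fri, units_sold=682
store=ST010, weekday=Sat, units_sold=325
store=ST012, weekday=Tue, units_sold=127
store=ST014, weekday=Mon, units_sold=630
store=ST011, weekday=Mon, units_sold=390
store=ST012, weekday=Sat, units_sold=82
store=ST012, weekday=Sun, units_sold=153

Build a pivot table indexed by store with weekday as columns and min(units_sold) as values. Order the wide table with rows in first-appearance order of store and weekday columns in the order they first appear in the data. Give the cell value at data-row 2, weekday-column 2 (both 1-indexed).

With rows in first-appearance order of store, row 2 is store=ST012. weekday columns in first-appearance order: Sun, Tue, Sat, Fri, Mon; column 2 is Tue.
Long rows with store=ST012, weekday=Tue: min(739, 127) = 127.

127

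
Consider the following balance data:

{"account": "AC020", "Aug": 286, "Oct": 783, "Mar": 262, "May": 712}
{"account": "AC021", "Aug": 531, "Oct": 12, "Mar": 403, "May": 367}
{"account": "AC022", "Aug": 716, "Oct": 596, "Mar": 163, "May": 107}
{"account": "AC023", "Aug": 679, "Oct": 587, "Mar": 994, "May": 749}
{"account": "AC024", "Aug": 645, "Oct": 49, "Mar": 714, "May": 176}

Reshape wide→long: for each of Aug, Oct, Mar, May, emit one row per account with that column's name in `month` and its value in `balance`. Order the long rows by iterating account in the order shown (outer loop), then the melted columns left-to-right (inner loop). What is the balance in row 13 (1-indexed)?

679

20 rows total (5 × 4). Row 13: index ⌊(13-1)/4⌋ = 3 into account → AC023; (13-1) mod 4 = 0 into the melted columns → Aug.
So row 13 is (AC023, Aug, 679); balance = 679.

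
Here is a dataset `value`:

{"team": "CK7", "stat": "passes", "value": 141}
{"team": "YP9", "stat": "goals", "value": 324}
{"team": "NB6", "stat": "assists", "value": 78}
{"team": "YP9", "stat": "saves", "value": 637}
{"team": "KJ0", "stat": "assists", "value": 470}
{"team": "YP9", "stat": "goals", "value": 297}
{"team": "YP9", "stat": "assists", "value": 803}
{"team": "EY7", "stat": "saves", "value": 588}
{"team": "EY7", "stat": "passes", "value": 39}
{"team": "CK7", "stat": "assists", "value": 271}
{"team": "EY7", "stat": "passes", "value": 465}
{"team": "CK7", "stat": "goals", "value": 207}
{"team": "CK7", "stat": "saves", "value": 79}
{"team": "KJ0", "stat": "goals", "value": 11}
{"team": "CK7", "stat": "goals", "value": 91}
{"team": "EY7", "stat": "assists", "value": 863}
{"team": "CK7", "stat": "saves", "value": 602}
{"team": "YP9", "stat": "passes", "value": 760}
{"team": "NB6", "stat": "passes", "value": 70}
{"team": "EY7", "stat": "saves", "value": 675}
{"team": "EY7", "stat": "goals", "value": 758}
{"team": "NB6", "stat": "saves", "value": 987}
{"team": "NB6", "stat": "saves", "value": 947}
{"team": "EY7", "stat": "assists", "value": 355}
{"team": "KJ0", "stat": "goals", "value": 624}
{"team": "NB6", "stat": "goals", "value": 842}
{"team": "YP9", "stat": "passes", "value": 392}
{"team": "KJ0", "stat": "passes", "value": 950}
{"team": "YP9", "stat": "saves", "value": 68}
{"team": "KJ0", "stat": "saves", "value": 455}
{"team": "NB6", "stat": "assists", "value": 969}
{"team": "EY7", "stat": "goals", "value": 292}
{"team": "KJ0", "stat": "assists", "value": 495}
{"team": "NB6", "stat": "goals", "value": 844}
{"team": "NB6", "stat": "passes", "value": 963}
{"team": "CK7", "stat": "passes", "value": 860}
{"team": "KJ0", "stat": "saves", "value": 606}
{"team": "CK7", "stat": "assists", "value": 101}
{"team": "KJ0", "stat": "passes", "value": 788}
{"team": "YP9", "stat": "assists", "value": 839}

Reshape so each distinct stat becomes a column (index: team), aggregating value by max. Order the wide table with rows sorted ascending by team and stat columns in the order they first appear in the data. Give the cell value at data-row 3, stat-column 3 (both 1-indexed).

With rows sorted ascending by team, row 3 is team=KJ0. stat columns in first-appearance order: passes, goals, assists, saves; column 3 is assists.
Long rows with team=KJ0, stat=assists: max(470, 495) = 495.

495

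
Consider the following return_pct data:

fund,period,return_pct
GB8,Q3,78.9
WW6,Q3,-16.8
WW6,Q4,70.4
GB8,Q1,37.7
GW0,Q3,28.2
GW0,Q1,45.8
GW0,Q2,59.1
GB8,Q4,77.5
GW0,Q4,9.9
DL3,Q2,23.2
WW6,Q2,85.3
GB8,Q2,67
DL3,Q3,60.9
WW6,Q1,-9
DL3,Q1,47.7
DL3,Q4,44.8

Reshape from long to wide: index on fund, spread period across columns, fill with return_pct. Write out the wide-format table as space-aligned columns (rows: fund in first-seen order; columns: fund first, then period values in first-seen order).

fund  Q3     Q4    Q1    Q2  
GB8   78.9   77.5  37.7  67  
WW6   -16.8  70.4  -9    85.3
GW0   28.2   9.9   45.8  59.1
DL3   60.9   44.8  47.7  23.2

Columns: fund plus the 4 distinct period values (Q3, Q4, Q1, Q2).
For example, row GB8 column Q3 takes return_pct=78.9 from the long row (GB8, Q3).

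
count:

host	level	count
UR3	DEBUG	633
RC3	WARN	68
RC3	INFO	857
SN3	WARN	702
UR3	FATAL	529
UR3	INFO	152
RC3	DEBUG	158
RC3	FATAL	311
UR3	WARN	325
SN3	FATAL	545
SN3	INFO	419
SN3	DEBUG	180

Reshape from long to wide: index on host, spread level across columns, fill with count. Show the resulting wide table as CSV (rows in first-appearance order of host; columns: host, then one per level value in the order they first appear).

host,DEBUG,WARN,INFO,FATAL
UR3,633,325,152,529
RC3,158,68,857,311
SN3,180,702,419,545

Columns: host plus the 4 distinct level values (DEBUG, WARN, INFO, FATAL).
For example, row UR3 column DEBUG takes count=633 from the long row (UR3, DEBUG).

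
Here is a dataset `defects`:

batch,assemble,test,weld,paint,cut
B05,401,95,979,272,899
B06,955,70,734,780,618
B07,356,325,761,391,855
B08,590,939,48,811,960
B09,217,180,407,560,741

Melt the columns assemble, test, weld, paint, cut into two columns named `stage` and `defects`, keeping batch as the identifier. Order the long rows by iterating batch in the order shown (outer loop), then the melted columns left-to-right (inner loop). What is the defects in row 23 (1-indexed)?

407

25 rows total (5 × 5). Row 23: index ⌊(23-1)/5⌋ = 4 into batch → B09; (23-1) mod 5 = 2 into the melted columns → weld.
So row 23 is (B09, weld, 407); defects = 407.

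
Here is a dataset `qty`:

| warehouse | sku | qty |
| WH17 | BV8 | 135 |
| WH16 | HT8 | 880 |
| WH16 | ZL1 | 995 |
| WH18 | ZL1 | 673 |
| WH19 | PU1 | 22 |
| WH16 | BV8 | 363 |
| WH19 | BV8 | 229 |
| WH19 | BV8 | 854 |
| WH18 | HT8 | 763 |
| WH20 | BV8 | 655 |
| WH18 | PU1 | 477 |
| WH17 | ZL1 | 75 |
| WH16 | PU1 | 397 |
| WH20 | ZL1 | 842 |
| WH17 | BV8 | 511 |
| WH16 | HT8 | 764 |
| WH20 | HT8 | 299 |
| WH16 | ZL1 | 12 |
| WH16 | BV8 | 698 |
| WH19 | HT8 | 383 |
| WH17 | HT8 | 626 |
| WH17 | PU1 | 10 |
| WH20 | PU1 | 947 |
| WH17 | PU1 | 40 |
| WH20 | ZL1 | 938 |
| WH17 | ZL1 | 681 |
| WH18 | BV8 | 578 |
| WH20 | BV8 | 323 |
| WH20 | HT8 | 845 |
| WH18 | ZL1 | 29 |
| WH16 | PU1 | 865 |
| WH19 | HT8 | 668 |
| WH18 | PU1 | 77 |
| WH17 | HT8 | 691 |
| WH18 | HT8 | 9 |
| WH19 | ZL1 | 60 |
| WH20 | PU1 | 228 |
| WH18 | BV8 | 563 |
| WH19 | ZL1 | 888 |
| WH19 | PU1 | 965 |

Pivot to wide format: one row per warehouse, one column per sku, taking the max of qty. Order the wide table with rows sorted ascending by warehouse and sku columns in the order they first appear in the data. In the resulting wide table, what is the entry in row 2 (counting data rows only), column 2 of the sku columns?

691

With rows sorted ascending by warehouse, row 2 is warehouse=WH17. sku columns in first-appearance order: BV8, HT8, ZL1, PU1; column 2 is HT8.
Long rows with warehouse=WH17, sku=HT8: max(626, 691) = 691.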